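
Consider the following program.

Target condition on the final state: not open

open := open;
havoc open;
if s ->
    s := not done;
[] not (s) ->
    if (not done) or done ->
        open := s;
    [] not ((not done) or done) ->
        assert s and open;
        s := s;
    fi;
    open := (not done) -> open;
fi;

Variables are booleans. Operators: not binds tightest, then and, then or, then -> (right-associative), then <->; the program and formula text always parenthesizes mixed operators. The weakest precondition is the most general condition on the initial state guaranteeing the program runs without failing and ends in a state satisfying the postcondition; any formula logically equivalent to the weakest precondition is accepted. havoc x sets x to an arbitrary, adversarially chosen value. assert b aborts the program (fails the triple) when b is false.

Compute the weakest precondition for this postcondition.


Working backward. After the program, not open must hold.
Then branch requires not open; else branch requires not ((not done) -> s).
Before the if: (s -> (not open)) and ((not s) -> (not ((not done) -> s)))
Before havoc open: (not s) and ((not s) -> (not ((not done) -> s)))
Before open := open: (not s) and ((not s) -> (not ((not done) -> s)))
Answer: WP = (not s) and ((not s) -> (not ((not done) -> s)))


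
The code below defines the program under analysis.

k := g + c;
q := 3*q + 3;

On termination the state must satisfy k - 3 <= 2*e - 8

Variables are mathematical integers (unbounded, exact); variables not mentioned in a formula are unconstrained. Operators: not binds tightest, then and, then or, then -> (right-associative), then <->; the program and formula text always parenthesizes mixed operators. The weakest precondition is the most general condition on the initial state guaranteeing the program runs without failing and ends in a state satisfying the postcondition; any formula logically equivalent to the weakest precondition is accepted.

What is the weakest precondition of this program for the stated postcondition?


Working backward. After the program, the postcondition k - 3 <= 2*e - 8 must hold; in canonical form it is k <= 2*e - 5.
Before q := 3*q + 3: k <= 2*e - 5
Before k := g + c: c + g <= 2*e - 5
Answer: WP = c + g <= 2*e - 5


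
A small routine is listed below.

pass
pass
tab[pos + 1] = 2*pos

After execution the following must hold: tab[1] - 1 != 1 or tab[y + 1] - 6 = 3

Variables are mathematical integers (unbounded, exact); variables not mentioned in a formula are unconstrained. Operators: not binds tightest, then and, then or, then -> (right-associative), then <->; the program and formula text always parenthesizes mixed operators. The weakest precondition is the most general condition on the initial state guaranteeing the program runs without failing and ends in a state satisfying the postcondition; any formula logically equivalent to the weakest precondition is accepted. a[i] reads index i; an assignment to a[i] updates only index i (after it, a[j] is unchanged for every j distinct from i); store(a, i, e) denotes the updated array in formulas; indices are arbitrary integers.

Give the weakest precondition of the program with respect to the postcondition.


Working backward. After the program, the postcondition tab[1] - 1 != 1 or tab[y + 1] - 6 = 3 must hold; in canonical form it is tab[1] != 2 or tab[y + 1] = 9.
Before tab[pos + 1] := 2*pos: store(tab, pos + 1, 2*pos)[1] != 2 or store(tab, pos + 1, 2*pos)[y + 1] = 9
Before skip: store(tab, pos + 1, 2*pos)[1] != 2 or store(tab, pos + 1, 2*pos)[y + 1] = 9
Before skip: store(tab, pos + 1, 2*pos)[1] != 2 or store(tab, pos + 1, 2*pos)[y + 1] = 9
Answer: WP = store(tab, pos + 1, 2*pos)[1] != 2 or store(tab, pos + 1, 2*pos)[y + 1] = 9


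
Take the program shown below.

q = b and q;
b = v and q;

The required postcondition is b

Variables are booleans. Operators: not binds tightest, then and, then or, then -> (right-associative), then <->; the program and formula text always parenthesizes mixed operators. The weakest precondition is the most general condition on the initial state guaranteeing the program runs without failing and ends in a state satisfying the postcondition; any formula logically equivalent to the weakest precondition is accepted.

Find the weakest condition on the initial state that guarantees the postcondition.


Working backward. After the program, b must hold.
Before b := v and q: v and q
Before q := b and q: v and b and q
Answer: WP = v and b and q


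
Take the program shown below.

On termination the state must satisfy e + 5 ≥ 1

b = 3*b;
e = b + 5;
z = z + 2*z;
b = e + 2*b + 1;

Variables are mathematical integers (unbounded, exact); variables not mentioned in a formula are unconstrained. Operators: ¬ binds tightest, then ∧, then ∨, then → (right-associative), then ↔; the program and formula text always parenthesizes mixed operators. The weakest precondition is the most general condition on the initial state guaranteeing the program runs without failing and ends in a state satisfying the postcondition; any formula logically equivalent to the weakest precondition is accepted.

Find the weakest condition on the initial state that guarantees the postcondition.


Working backward. After the program, the postcondition e + 5 ≥ 1 must hold; in canonical form it is e ≥ -4.
Before b := e + 2*b + 1: e ≥ -4
Before z := z + 2*z: e ≥ -4
Before e := b + 5: b ≥ -9
Before b := 3*b: 3*b ≥ -9
Answer: WP = 3*b ≥ -9


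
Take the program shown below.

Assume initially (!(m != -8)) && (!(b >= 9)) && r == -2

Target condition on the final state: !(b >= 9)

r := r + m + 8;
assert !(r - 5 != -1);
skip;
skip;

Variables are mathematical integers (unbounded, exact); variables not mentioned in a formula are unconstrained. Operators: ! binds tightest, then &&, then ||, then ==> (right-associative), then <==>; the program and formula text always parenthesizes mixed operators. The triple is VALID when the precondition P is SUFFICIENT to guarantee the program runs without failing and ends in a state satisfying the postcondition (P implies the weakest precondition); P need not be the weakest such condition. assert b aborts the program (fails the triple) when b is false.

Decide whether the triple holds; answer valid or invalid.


Working backward. After the program, !(b >= 9) must hold.
Before skip: !(b >= 9)
Before skip: !(b >= 9)
Before assert !(r - 5 != -1): (!(r != 4)) && (!(b >= 9))
Before r := r + m + 8: (!(m + r != -4)) && (!(b >= 9))
The weakest precondition is (!(m + r != -4)) && (!(b >= 9)).
Check whether (!(m != -8)) && (!(b >= 9)) && r == -2 implies it.
Countermodel: at the initial state b = 8, m = -8, r = -2, the precondition holds but the weakest precondition fails.
Answer: invalid


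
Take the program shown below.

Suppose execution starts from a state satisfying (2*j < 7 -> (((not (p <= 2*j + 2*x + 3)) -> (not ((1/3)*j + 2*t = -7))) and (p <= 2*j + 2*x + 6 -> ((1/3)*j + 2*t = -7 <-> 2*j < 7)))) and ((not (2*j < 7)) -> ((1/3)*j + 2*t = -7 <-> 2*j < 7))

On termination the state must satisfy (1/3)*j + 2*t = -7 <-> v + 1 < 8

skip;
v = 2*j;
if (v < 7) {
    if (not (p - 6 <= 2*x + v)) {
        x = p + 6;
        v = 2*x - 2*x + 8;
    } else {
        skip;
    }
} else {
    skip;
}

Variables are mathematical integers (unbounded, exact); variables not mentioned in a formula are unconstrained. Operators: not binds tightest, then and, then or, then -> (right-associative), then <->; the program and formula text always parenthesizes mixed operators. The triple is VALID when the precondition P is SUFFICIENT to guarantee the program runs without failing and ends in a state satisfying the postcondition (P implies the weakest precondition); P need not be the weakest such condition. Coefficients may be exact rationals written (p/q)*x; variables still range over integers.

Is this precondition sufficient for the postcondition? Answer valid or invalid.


Working backward. After the program, the postcondition (1/3)*j + 2*t = -7 <-> v + 1 < 8 must hold; in canonical form it is (1/3)*j + 2*t = -7 <-> v < 7.
Then branch requires ((not (p <= v + 2*x + 6)) -> (not ((1/3)*j + 2*t = -7))) and (p <= v + 2*x + 6 -> ((1/3)*j + 2*t = -7 <-> v < 7)); else branch requires (1/3)*j + 2*t = -7 <-> v < 7.
Before the if: (v < 7 -> (((not (p <= v + 2*x + 6)) -> (not ((1/3)*j + 2*t = -7))) and (p <= v + 2*x + 6 -> ((1/3)*j + 2*t = -7 <-> v < 7)))) and ((not (v < 7)) -> ((1/3)*j + 2*t = -7 <-> v < 7))
Before v := 2*j: (2*j < 7 -> (((not (p <= 2*j + 2*x + 6)) -> (not ((1/3)*j + 2*t = -7))) and (p <= 2*j + 2*x + 6 -> ((1/3)*j + 2*t = -7 <-> 2*j < 7)))) and ((not (2*j < 7)) -> ((1/3)*j + 2*t = -7 <-> 2*j < 7))
Before skip: (2*j < 7 -> (((not (p <= 2*j + 2*x + 6)) -> (not ((1/3)*j + 2*t = -7))) and (p <= 2*j + 2*x + 6 -> ((1/3)*j + 2*t = -7 <-> 2*j < 7)))) and ((not (2*j < 7)) -> ((1/3)*j + 2*t = -7 <-> 2*j < 7))
The weakest precondition is (2*j < 7 -> (((not (p <= 2*j + 2*x + 6)) -> (not ((1/3)*j + 2*t = -7))) and (p <= 2*j + 2*x + 6 -> ((1/3)*j + 2*t = -7 <-> 2*j < 7)))) and ((not (2*j < 7)) -> ((1/3)*j + 2*t = -7 <-> 2*j < 7)).
Check whether (2*j < 7 -> (((not (p <= 2*j + 2*x + 3)) -> (not ((1/3)*j + 2*t = -7))) and (p <= 2*j + 2*x + 6 -> ((1/3)*j + 2*t = -7 <-> 2*j < 7)))) and ((not (2*j < 7)) -> ((1/3)*j + 2*t = -7 <-> 2*j < 7)) implies it.
Every state satisfying the precondition satisfies the weakest precondition: the implication holds.
Answer: valid


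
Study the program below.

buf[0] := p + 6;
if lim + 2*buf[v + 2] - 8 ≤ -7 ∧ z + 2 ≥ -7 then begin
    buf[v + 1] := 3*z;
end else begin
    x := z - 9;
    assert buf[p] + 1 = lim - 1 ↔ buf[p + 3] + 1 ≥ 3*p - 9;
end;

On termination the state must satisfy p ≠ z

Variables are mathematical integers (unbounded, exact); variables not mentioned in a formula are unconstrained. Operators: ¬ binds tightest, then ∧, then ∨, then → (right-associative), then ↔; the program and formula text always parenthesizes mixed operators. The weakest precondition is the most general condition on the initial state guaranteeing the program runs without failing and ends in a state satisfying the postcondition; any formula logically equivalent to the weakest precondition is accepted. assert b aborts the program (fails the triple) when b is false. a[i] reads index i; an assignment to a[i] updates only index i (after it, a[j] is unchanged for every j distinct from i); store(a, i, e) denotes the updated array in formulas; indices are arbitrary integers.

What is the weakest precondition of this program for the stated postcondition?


Working backward. After the program, p ≠ z must hold.
Then branch requires p ≠ z; else branch requires (buf[p] = lim - 2 ↔ buf[p + 3] ≥ 3*p - 10) ∧ p ≠ z.
Before the if: ((2*buf[v + 2] + lim ≤ 1 ∧ z ≥ -9) → p ≠ z) ∧ ((¬(2*buf[v + 2] + lim ≤ 1 ∧ z ≥ -9)) → ((buf[p] = lim - 2 ↔ buf[p + 3] ≥ 3*p - 10) ∧ p ≠ z))
Before buf[0] := p + 6: ((2*store(buf, 0, p + 6)[v + 2] + lim ≤ 1 ∧ z ≥ -9) → p ≠ z) ∧ ((¬(2*store(buf, 0, p + 6)[v + 2] + lim ≤ 1 ∧ z ≥ -9)) → ((store(buf, 0, p + 6)[p] = lim - 2 ↔ store(buf, 0, p + 6)[p + 3] ≥ 3*p - 10) ∧ p ≠ z))
Answer: WP = ((2*store(buf, 0, p + 6)[v + 2] + lim ≤ 1 ∧ z ≥ -9) → p ≠ z) ∧ ((¬(2*store(buf, 0, p + 6)[v + 2] + lim ≤ 1 ∧ z ≥ -9)) → ((store(buf, 0, p + 6)[p] = lim - 2 ↔ store(buf, 0, p + 6)[p + 3] ≥ 3*p - 10) ∧ p ≠ z))


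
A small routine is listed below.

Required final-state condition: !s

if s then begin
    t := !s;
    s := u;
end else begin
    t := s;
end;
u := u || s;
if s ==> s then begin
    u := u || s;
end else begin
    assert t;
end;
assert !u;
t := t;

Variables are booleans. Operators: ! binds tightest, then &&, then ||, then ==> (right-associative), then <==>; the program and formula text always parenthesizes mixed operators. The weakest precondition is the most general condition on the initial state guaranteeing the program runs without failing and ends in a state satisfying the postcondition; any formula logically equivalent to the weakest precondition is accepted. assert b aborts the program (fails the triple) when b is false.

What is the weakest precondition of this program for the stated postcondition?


Working backward. After the program, !s must hold.
Before t := t: !s
Before assert !u: (!u) && (!s)
Then branch requires (!(u || s)) && (!s); else branch requires t && (!u) && (!s).
Before the if: (!(u || s)) && (!s)
Before u := u || s: (!(u || s)) && (!s)
Then branch requires !u; else branch requires (!(u || s)) && (!s).
Before the if: (s ==> (!u)) && ((!s) ==> ((!(u || s)) && (!s)))
Answer: WP = (s ==> (!u)) && ((!s) ==> ((!(u || s)) && (!s)))


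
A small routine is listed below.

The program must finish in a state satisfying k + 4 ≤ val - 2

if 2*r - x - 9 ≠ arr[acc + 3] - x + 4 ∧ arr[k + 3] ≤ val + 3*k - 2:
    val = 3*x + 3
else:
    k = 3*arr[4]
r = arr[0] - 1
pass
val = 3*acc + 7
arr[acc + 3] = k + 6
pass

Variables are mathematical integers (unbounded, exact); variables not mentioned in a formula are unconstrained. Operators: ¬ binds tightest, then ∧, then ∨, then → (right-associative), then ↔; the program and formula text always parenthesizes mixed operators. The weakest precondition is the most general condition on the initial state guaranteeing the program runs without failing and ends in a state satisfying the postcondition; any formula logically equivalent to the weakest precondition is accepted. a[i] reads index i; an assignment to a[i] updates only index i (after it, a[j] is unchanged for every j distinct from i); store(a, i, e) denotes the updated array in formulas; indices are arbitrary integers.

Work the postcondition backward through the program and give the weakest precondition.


Working backward. After the program, the postcondition k + 4 ≤ val - 2 must hold; in canonical form it is k ≤ val - 6.
Before skip: k ≤ val - 6
Before arr[acc + 3] := k + 6: k ≤ val - 6
Before val := 3*acc + 7: k ≤ 3*acc + 1
Before skip: k ≤ 3*acc + 1
Before r := arr[0] - 1: k ≤ 3*acc + 1
Then branch requires k ≤ 3*acc + 1; else branch requires 3*arr[4] ≤ 3*acc + 1.
Before the if: ((2*r ≠ arr[acc + 3] + 13 ∧ arr[k + 3] ≤ 3*k + val - 2) → k ≤ 3*acc + 1) ∧ ((¬(2*r ≠ arr[acc + 3] + 13 ∧ arr[k + 3] ≤ 3*k + val - 2)) → 3*arr[4] ≤ 3*acc + 1)
Answer: WP = ((2*r ≠ arr[acc + 3] + 13 ∧ arr[k + 3] ≤ 3*k + val - 2) → k ≤ 3*acc + 1) ∧ ((¬(2*r ≠ arr[acc + 3] + 13 ∧ arr[k + 3] ≤ 3*k + val - 2)) → 3*arr[4] ≤ 3*acc + 1)


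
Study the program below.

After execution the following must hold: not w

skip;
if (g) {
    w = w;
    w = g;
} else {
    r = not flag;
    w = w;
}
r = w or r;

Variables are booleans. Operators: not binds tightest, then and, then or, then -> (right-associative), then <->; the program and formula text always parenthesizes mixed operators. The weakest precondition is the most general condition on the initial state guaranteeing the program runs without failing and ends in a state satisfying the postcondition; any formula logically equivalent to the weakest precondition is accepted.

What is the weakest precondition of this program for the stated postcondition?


Working backward. After the program, not w must hold.
Before r := w or r: not w
Then branch requires not g; else branch requires not w.
Before the if: (g -> (not g)) and ((not g) -> (not w))
Before skip: (g -> (not g)) and ((not g) -> (not w))
Answer: WP = (g -> (not g)) and ((not g) -> (not w))


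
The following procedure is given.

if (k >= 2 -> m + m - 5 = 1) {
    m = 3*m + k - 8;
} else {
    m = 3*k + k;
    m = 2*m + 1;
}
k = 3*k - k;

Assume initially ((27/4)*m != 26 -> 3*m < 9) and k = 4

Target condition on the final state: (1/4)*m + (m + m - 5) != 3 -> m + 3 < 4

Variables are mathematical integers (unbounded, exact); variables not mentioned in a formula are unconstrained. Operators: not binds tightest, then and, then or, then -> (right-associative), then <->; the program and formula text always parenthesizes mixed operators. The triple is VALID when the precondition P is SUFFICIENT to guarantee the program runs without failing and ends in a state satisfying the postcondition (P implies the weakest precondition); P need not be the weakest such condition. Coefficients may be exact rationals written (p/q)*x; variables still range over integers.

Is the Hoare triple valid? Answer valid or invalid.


Working backward. After the program, the postcondition (1/4)*m + (m + m - 5) != 3 -> m + 3 < 4 must hold; in canonical form it is (9/4)*m != 8 -> m < 1.
Before k := 3*k - k: (9/4)*m != 8 -> m < 1
Then branch requires (9/4)*k + (27/4)*m != 26 -> k + 3*m < 9; else branch requires 18*k != 23/4 -> 8*k < 0.
Before the if: ((k >= 2 -> 2*m = 6) -> ((9/4)*k + (27/4)*m != 26 -> k + 3*m < 9)) and ((not (k >= 2 -> 2*m = 6)) -> (18*k != 23/4 -> 8*k < 0))
The weakest precondition is ((k >= 2 -> 2*m = 6) -> ((9/4)*k + (27/4)*m != 26 -> k + 3*m < 9)) and ((not (k >= 2 -> 2*m = 6)) -> (18*k != 23/4 -> 8*k < 0)).
Check whether ((27/4)*m != 26 -> 3*m < 9) and k = 4 implies it.
Countermodel: at the initial state k = 4, m = 2, the precondition holds but the weakest precondition fails.
Answer: invalid


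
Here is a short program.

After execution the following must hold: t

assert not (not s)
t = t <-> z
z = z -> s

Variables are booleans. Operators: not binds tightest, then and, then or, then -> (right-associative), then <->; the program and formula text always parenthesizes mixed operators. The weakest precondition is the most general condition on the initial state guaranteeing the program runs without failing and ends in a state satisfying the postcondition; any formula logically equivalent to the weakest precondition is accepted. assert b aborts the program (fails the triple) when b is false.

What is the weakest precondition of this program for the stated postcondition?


Working backward. After the program, t must hold.
Before z := z -> s: t
Before t := t <-> z: t <-> z
Before assert not (not s): s and (t <-> z)
Answer: WP = s and (t <-> z)


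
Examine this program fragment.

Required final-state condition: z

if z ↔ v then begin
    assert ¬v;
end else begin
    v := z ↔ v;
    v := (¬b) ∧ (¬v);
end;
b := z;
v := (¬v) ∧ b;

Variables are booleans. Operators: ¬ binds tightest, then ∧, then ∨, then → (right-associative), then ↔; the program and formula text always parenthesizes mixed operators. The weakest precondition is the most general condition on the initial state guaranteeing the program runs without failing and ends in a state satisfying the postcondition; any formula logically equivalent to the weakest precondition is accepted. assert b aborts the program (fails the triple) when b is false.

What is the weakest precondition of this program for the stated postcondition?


Working backward. After the program, z must hold.
Before v := (¬v) ∧ b: z
Before b := z: z
Then branch requires (¬v) ∧ z; else branch requires z.
Before the if: ((z ↔ v) → ((¬v) ∧ z)) ∧ ((¬(z ↔ v)) → z)
Answer: WP = ((z ↔ v) → ((¬v) ∧ z)) ∧ ((¬(z ↔ v)) → z)


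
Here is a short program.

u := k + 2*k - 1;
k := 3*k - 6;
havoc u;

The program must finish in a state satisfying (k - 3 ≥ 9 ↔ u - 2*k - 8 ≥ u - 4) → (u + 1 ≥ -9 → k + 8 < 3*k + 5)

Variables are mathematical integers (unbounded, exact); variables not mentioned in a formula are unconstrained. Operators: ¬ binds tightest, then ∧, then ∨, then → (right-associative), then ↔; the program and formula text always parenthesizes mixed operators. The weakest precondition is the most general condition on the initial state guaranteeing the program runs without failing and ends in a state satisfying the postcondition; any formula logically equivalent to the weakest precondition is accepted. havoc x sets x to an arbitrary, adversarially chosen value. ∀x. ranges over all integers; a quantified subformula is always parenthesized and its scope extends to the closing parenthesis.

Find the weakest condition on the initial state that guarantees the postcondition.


Working backward. After the program, the postcondition (k - 3 ≥ 9 ↔ u - 2*k - 8 ≥ u - 4) → (u + 1 ≥ -9 → k + 8 < 3*k + 5) must hold; in canonical form it is (k ≥ 12 ↔ 2*k ≤ -4) → (u ≥ -10 → 2*k > 3).
Before havoc u: ∀u_1. ((k ≥ 12 ↔ 2*k ≤ -4) → (u_1 ≥ -10 → 2*k > 3))
Before k := 3*k - 6: ∀u_1. ((3*k ≥ 18 ↔ 6*k ≤ 8) → (u_1 ≥ -10 → 6*k > 15))
Before u := k + 2*k - 1: ∀u_1. ((3*k ≥ 18 ↔ 6*k ≤ 8) → (u_1 ≥ -10 → 6*k > 15))
Answer: WP = ∀u_1. ((3*k ≥ 18 ↔ 6*k ≤ 8) → (u_1 ≥ -10 → 6*k > 15))


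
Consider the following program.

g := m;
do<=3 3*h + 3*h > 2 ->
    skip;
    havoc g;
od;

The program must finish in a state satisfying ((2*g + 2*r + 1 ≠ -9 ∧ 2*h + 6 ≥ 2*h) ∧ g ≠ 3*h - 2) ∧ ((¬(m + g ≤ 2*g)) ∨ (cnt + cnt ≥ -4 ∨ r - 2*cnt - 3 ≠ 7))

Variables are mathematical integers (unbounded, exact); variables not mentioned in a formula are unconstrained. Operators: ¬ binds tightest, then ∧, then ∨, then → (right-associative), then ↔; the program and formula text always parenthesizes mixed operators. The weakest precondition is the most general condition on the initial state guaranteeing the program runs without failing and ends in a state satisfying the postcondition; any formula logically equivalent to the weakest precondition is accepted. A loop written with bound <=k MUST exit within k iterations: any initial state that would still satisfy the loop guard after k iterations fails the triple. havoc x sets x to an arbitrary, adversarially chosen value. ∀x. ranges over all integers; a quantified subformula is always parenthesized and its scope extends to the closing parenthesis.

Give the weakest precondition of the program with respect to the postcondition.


Working backward. After the program, the postcondition ((2*g + 2*r + 1 ≠ -9 ∧ 2*h + 6 ≥ 2*h) ∧ g ≠ 3*h - 2) ∧ ((¬(m + g ≤ 2*g)) ∨ (cnt + cnt ≥ -4 ∨ r - 2*cnt - 3 ≠ 7)) must hold; in canonical form it is 2*g + 2*r ≠ -10 ∧ g ≠ 3*h - 2 ∧ ((¬(m ≤ g)) ∨ 2*cnt ≥ -4 ∨ r ≠ 2*cnt + 10).
Before the loop (bound <=3), unroll the exhaustion recursion (WP_0 = exit-now case; WP_j = one more guarded iteration, up to j = 3):
  WP_0: (¬(6*h > 2)) ∧ 2*g + 2*r ≠ -10 ∧ g ≠ 3*h - 2 ∧ ((¬(m ≤ g)) ∨ 2*cnt ≥ -4 ∨ r ≠ 2*cnt + 10)
  WP_1: (6*h > 2 → (∀g_1. ((¬(6*h > 2)) ∧ 2*g_1 + 2*r ≠ -10 ∧ g_1 ≠ 3*h - 2 ∧ ((¬(m ≤ g_1)) ∨ 2*cnt ≥ -4 ∨ r ≠ 2*cnt + 10)))) ∧ ((¬(6*h > 2)) → (2*g + 2*r ≠ -10 ∧ g ≠ 3*h - 2 ∧ ((¬(m ≤ g)) ∨ 2*cnt ≥ -4 ∨ r ≠ 2*cnt + 10)))
  WP_2: (6*h > 2 → (∀g_2. ((6*h > 2 → (∀g_1. ((¬(6*h > 2)) ∧ 2*g_1 + 2*r ≠ -10 ∧ g_1 ≠ 3*h - 2 ∧ ((¬(m ≤ g_1)) ∨ 2*cnt ≥ -4 ∨ r ≠ 2*cnt + 10)))) ∧ ((¬(6*h > 2)) → (2*g_2 + 2*r ≠ -10 ∧ g_2 ≠ 3*h - 2 ∧ ((¬(m ≤ g_2)) ∨ 2*cnt ≥ -4 ∨ r ≠ 2*cnt + 10)))))) ∧ ((¬(6*h > 2)) → (2*g + 2*r ≠ -10 ∧ g ≠ 3*h - 2 ∧ ((¬(m ≤ g)) ∨ 2*cnt ≥ -4 ∨ r ≠ 2*cnt + 10)))
  WP_3: (6*h > 2 → (∀g_3. ((6*h > 2 → (∀g_2. ((6*h > 2 → (∀g_1. ((¬(6*h > 2)) ∧ 2*g_1 + 2*r ≠ -10 ∧ g_1 ≠ 3*h - 2 ∧ ((¬(m ≤ g_1)) ∨ 2*cnt ≥ -4 ∨ r ≠ 2*cnt + 10)))) ∧ ((¬(6*h > 2)) → (2*g_2 + 2*r ≠ -10 ∧ g_2 ≠ 3*h - 2 ∧ ((¬(m ≤ g_2)) ∨ 2*cnt ≥ -4 ∨ r ≠ 2*cnt + 10)))))) ∧ ((¬(6*h > 2)) → (2*g_3 + 2*r ≠ -10 ∧ g_3 ≠ 3*h - 2 ∧ ((¬(m ≤ g_3)) ∨ 2*cnt ≥ -4 ∨ r ≠ 2*cnt + 10)))))) ∧ ((¬(6*h > 2)) → (2*g + 2*r ≠ -10 ∧ g ≠ 3*h - 2 ∧ ((¬(m ≤ g)) ∨ 2*cnt ≥ -4 ∨ r ≠ 2*cnt + 10)))
So before the loop: (6*h > 2 → (∀g_3. ((6*h > 2 → (∀g_2. ((6*h > 2 → (∀g_1. ((¬(6*h > 2)) ∧ 2*g_1 + 2*r ≠ -10 ∧ g_1 ≠ 3*h - 2 ∧ ((¬(m ≤ g_1)) ∨ 2*cnt ≥ -4 ∨ r ≠ 2*cnt + 10)))) ∧ ((¬(6*h > 2)) → (2*g_2 + 2*r ≠ -10 ∧ g_2 ≠ 3*h - 2 ∧ ((¬(m ≤ g_2)) ∨ 2*cnt ≥ -4 ∨ r ≠ 2*cnt + 10)))))) ∧ ((¬(6*h > 2)) → (2*g_3 + 2*r ≠ -10 ∧ g_3 ≠ 3*h - 2 ∧ ((¬(m ≤ g_3)) ∨ 2*cnt ≥ -4 ∨ r ≠ 2*cnt + 10)))))) ∧ ((¬(6*h > 2)) → (2*g + 2*r ≠ -10 ∧ g ≠ 3*h - 2 ∧ ((¬(m ≤ g)) ∨ 2*cnt ≥ -4 ∨ r ≠ 2*cnt + 10)))
Before g := m: (6*h > 2 → (∀g_3. ((6*h > 2 → (∀g_2. ((6*h > 2 → (∀g_1. ((¬(6*h > 2)) ∧ 2*g_1 + 2*r ≠ -10 ∧ g_1 ≠ 3*h - 2 ∧ ((¬(m ≤ g_1)) ∨ 2*cnt ≥ -4 ∨ r ≠ 2*cnt + 10)))) ∧ ((¬(6*h > 2)) → (2*g_2 + 2*r ≠ -10 ∧ g_2 ≠ 3*h - 2 ∧ ((¬(m ≤ g_2)) ∨ 2*cnt ≥ -4 ∨ r ≠ 2*cnt + 10)))))) ∧ ((¬(6*h > 2)) → (2*g_3 + 2*r ≠ -10 ∧ g_3 ≠ 3*h - 2 ∧ ((¬(m ≤ g_3)) ∨ 2*cnt ≥ -4 ∨ r ≠ 2*cnt + 10)))))) ∧ ((¬(6*h > 2)) → (2*m + 2*r ≠ -10 ∧ m ≠ 3*h - 2 ∧ (2*cnt ≥ -4 ∨ r ≠ 2*cnt + 10)))
Answer: WP = (6*h > 2 → (∀g_3. ((6*h > 2 → (∀g_2. ((6*h > 2 → (∀g_1. ((¬(6*h > 2)) ∧ 2*g_1 + 2*r ≠ -10 ∧ g_1 ≠ 3*h - 2 ∧ ((¬(m ≤ g_1)) ∨ 2*cnt ≥ -4 ∨ r ≠ 2*cnt + 10)))) ∧ ((¬(6*h > 2)) → (2*g_2 + 2*r ≠ -10 ∧ g_2 ≠ 3*h - 2 ∧ ((¬(m ≤ g_2)) ∨ 2*cnt ≥ -4 ∨ r ≠ 2*cnt + 10)))))) ∧ ((¬(6*h > 2)) → (2*g_3 + 2*r ≠ -10 ∧ g_3 ≠ 3*h - 2 ∧ ((¬(m ≤ g_3)) ∨ 2*cnt ≥ -4 ∨ r ≠ 2*cnt + 10)))))) ∧ ((¬(6*h > 2)) → (2*m + 2*r ≠ -10 ∧ m ≠ 3*h - 2 ∧ (2*cnt ≥ -4 ∨ r ≠ 2*cnt + 10)))


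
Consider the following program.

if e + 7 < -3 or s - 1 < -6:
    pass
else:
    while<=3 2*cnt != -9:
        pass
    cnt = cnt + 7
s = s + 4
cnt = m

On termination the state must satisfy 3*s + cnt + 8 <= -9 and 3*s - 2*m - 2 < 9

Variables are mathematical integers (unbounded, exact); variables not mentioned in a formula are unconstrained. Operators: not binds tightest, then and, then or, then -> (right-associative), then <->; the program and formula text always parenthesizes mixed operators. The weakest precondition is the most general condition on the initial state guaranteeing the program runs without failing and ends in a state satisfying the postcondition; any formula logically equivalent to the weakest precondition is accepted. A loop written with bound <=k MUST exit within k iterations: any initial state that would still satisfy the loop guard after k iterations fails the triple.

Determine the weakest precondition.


Working backward. After the program, the postcondition 3*s + cnt + 8 <= -9 and 3*s - 2*m - 2 < 9 must hold; in canonical form it is cnt + 3*s <= -17 and 3*s < 2*m + 11.
Before cnt := m: m + 3*s <= -17 and 3*s < 2*m + 11
Before s := s + 4: m + 3*s <= -29 and 3*s < 2*m - 1
Then branch requires m + 3*s <= -29 and 3*s < 2*m - 1; else branch requires (2*cnt != -9 -> ((2*cnt != -9 -> ((2*cnt != -9 -> ((not (2*cnt != -9)) and m + 3*s <= -29 and 3*s < 2*m - 1)) and ((not (2*cnt != -9)) -> (m + 3*s <= -29 and 3*s < 2*m - 1)))) and ((not (2*cnt != -9)) -> (m + 3*s <= -29 and 3*s < 2*m - 1)))) and ((not (2*cnt != -9)) -> (m + 3*s <= -29 and 3*s < 2*m - 1)).
Before the if: ((e < -10 or s < -5) -> (m + 3*s <= -29 and 3*s < 2*m - 1)) and ((not (e < -10 or s < -5)) -> ((2*cnt != -9 -> ((2*cnt != -9 -> ((2*cnt != -9 -> ((not (2*cnt != -9)) and m + 3*s <= -29 and 3*s < 2*m - 1)) and ((not (2*cnt != -9)) -> (m + 3*s <= -29 and 3*s < 2*m - 1)))) and ((not (2*cnt != -9)) -> (m + 3*s <= -29 and 3*s < 2*m - 1)))) and ((not (2*cnt != -9)) -> (m + 3*s <= -29 and 3*s < 2*m - 1))))
Answer: WP = ((e < -10 or s < -5) -> (m + 3*s <= -29 and 3*s < 2*m - 1)) and ((not (e < -10 or s < -5)) -> ((2*cnt != -9 -> ((2*cnt != -9 -> ((2*cnt != -9 -> ((not (2*cnt != -9)) and m + 3*s <= -29 and 3*s < 2*m - 1)) and ((not (2*cnt != -9)) -> (m + 3*s <= -29 and 3*s < 2*m - 1)))) and ((not (2*cnt != -9)) -> (m + 3*s <= -29 and 3*s < 2*m - 1)))) and ((not (2*cnt != -9)) -> (m + 3*s <= -29 and 3*s < 2*m - 1))))


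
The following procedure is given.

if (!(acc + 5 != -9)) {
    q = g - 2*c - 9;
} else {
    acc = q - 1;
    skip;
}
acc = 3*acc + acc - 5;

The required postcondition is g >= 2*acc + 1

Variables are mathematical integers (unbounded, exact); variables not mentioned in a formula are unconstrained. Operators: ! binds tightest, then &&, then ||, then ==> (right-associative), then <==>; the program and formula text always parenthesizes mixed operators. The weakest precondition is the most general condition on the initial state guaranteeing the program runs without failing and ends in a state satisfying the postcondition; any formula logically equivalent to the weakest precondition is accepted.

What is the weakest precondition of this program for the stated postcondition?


Working backward. After the program, g >= 2*acc + 1 must hold.
Before acc := 3*acc + acc - 5: g >= 8*acc - 9
Then branch requires g >= 8*acc - 9; else branch requires g >= 8*q - 17.
Before the if: ((!(acc != -14)) ==> g >= 8*acc - 9) && (acc != -14 ==> g >= 8*q - 17)
Answer: WP = ((!(acc != -14)) ==> g >= 8*acc - 9) && (acc != -14 ==> g >= 8*q - 17)


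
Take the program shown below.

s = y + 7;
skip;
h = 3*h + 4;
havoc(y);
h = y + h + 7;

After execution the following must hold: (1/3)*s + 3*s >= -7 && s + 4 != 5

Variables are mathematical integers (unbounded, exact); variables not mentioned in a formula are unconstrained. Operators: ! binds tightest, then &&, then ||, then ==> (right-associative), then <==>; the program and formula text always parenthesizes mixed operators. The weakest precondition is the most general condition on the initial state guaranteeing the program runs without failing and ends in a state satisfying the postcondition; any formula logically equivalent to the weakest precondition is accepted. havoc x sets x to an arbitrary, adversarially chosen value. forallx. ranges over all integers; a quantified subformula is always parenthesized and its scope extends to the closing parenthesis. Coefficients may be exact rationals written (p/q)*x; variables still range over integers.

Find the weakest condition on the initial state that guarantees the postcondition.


Working backward. After the program, the postcondition (1/3)*s + 3*s >= -7 && s + 4 != 5 must hold; in canonical form it is (10/3)*s >= -7 && s != 1.
Before h := y + h + 7: (10/3)*s >= -7 && s != 1
Before havoc y: (10/3)*s >= -7 && s != 1
Before h := 3*h + 4: (10/3)*s >= -7 && s != 1
Before skip: (10/3)*s >= -7 && s != 1
Before s := y + 7: (10/3)*y >= -91/3 && y != -6
Answer: WP = (10/3)*y >= -91/3 && y != -6


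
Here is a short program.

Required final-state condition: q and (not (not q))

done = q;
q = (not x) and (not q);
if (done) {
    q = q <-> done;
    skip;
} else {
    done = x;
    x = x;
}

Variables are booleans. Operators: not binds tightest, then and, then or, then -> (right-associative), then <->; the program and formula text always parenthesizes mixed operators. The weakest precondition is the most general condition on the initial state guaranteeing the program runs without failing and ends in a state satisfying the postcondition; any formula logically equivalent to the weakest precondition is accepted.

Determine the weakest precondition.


Working backward. After the program, the postcondition q and (not (not q)) must hold; in canonical form it is q.
Then branch requires q <-> done; else branch requires q.
Before the if: (done -> (q <-> done)) and ((not done) -> q)
Before q := (not x) and (not q): (done -> (((not x) and (not q)) <-> done)) and ((not done) -> ((not x) and (not q)))
Before done := q: (q -> (((not x) and (not q)) <-> q)) and ((not q) -> ((not x) and (not q)))
Answer: WP = (q -> (((not x) and (not q)) <-> q)) and ((not q) -> ((not x) and (not q)))


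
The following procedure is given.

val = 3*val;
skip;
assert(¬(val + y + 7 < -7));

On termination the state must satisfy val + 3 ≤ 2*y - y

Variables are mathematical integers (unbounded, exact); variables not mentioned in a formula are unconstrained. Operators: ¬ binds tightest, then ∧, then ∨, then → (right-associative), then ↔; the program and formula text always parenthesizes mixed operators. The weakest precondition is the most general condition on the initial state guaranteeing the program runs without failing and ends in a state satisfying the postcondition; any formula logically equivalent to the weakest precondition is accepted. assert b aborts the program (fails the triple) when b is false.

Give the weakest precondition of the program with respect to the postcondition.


Working backward. After the program, the postcondition val + 3 ≤ 2*y - y must hold; in canonical form it is val ≤ y - 3.
Before assert ¬(val + y + 7 < -7): (¬(val + y < -14)) ∧ val ≤ y - 3
Before skip: (¬(val + y < -14)) ∧ val ≤ y - 3
Before val := 3*val: (¬(3*val + y < -14)) ∧ 3*val ≤ y - 3
Answer: WP = (¬(3*val + y < -14)) ∧ 3*val ≤ y - 3


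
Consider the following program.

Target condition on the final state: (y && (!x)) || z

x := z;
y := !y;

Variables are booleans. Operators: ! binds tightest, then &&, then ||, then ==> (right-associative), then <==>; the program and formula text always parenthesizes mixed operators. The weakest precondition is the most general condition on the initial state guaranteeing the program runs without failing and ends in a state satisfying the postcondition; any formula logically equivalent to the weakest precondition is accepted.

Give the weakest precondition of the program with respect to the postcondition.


Working backward. After the program, (y && (!x)) || z must hold.
Before y := !y: ((!y) && (!x)) || z
Before x := z: ((!y) && (!z)) || z
Answer: WP = ((!y) && (!z)) || z


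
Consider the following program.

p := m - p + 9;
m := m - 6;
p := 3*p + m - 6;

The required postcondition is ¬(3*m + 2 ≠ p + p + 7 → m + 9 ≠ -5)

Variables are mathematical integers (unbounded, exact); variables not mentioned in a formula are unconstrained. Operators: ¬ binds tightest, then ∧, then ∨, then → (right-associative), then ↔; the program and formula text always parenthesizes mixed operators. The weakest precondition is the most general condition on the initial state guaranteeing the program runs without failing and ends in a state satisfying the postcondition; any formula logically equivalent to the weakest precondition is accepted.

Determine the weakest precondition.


Working backward. After the program, the postcondition ¬(3*m + 2 ≠ p + p + 7 → m + 9 ≠ -5) must hold; in canonical form it is ¬(3*m ≠ 2*p + 5 → m ≠ -14).
Before p := 3*p + m - 6: ¬(m ≠ 6*p - 7 → m ≠ -14)
Before m := m - 6: ¬(m ≠ 6*p - 1 → m ≠ -8)
Before p := m - p + 9: ¬(6*p ≠ 5*m + 53 → m ≠ -8)
Answer: WP = ¬(6*p ≠ 5*m + 53 → m ≠ -8)


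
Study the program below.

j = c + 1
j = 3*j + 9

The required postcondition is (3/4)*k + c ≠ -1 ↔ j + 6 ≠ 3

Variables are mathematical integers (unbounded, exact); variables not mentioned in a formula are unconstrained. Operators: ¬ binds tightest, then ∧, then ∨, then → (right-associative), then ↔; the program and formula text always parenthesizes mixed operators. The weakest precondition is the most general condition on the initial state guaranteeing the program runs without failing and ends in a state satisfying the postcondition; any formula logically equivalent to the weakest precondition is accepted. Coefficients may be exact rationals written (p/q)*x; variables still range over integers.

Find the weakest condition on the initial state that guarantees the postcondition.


Working backward. After the program, the postcondition (3/4)*k + c ≠ -1 ↔ j + 6 ≠ 3 must hold; in canonical form it is c + (3/4)*k ≠ -1 ↔ j ≠ -3.
Before j := 3*j + 9: c + (3/4)*k ≠ -1 ↔ 3*j ≠ -12
Before j := c + 1: c + (3/4)*k ≠ -1 ↔ 3*c ≠ -15
Answer: WP = c + (3/4)*k ≠ -1 ↔ 3*c ≠ -15


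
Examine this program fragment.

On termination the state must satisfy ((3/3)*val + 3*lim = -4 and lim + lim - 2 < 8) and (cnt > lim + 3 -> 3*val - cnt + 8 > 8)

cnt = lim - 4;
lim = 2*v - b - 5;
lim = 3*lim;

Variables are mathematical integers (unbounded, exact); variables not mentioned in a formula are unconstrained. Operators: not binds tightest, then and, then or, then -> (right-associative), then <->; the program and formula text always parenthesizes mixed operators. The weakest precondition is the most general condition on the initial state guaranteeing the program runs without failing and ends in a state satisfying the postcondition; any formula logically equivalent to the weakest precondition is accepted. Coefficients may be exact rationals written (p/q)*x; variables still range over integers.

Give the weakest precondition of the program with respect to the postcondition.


Working backward. After the program, the postcondition ((3/3)*val + 3*lim = -4 and lim + lim - 2 < 8) and (cnt > lim + 3 -> 3*val - cnt + 8 > 8) must hold; in canonical form it is 3*lim + val = -4 and 2*lim < 10 and (cnt > lim + 3 -> 3*val > cnt).
Before lim := 3*lim: 9*lim + val = -4 and 6*lim < 10 and (cnt > 3*lim + 3 -> 3*val > cnt)
Before lim := 2*v - b - 5: 18*v + val = 9*b + 41 and 12*v < 6*b + 40 and (3*b + cnt > 6*v - 12 -> 3*val > cnt)
Before cnt := lim - 4: 18*v + val = 9*b + 41 and 12*v < 6*b + 40 and (3*b + lim > 6*v - 8 -> 3*val > lim - 4)
Answer: WP = 18*v + val = 9*b + 41 and 12*v < 6*b + 40 and (3*b + lim > 6*v - 8 -> 3*val > lim - 4)


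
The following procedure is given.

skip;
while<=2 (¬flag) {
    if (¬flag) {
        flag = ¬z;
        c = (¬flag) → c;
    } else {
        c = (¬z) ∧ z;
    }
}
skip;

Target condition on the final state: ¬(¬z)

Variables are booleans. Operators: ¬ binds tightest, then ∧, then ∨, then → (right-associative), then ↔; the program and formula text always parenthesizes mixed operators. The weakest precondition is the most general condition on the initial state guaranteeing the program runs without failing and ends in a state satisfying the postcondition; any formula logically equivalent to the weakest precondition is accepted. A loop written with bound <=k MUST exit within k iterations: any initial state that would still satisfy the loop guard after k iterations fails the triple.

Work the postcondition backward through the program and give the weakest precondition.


Working backward. After the program, the postcondition ¬(¬z) must hold; in canonical form it is z.
Before skip: z
Before the loop (bound <=2), unroll the exhaustion recursion (WP_0 = exit-now case; WP_j = one more guarded iteration, up to j = 2):
  WP_0: flag ∧ z
  WP_1: ((¬flag) → (flag ∧ (flag → (flag ∧ z)))) ∧ (flag → z)
  WP_2: ((¬flag) → (((¬flag) → ((¬z) ∧ ((¬z) → z))) ∧ (flag → (((¬flag) → (flag ∧ (flag → (flag ∧ z)))) ∧ (flag → z))))) ∧ (flag → z)
So before the loop: ((¬flag) → (((¬flag) → ((¬z) ∧ ((¬z) → z))) ∧ (flag → (((¬flag) → (flag ∧ (flag → (flag ∧ z)))) ∧ (flag → z))))) ∧ (flag → z)
Before skip: ((¬flag) → (((¬flag) → ((¬z) ∧ ((¬z) → z))) ∧ (flag → (((¬flag) → (flag ∧ (flag → (flag ∧ z)))) ∧ (flag → z))))) ∧ (flag → z)
Answer: WP = ((¬flag) → (((¬flag) → ((¬z) ∧ ((¬z) → z))) ∧ (flag → (((¬flag) → (flag ∧ (flag → (flag ∧ z)))) ∧ (flag → z))))) ∧ (flag → z)


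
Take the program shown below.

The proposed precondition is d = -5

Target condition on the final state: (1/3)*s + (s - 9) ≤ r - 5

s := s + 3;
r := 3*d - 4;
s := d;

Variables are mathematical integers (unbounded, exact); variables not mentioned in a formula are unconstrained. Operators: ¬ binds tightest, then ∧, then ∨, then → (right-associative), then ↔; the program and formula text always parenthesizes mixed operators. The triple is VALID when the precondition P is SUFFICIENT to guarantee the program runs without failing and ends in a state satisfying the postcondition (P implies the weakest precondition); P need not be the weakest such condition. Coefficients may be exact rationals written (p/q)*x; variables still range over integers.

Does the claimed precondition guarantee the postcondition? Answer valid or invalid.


Working backward. After the program, the postcondition (1/3)*s + (s - 9) ≤ r - 5 must hold; in canonical form it is (4/3)*s ≤ r + 4.
Before s := d: (4/3)*d ≤ r + 4
Before r := 3*d - 4: (5/3)*d ≥ 0
Before s := s + 3: (5/3)*d ≥ 0
The weakest precondition is (5/3)*d ≥ 0.
Check whether d = -5 implies it.
Countermodel: at the initial state d = -5, the precondition holds but the weakest precondition fails.
Answer: invalid
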